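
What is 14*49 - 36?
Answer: 650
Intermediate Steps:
14*49 - 36 = 686 - 36 = 650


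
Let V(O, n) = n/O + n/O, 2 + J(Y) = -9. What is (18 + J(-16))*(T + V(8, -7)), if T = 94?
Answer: 2583/4 ≈ 645.75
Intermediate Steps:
J(Y) = -11 (J(Y) = -2 - 9 = -11)
V(O, n) = 2*n/O
(18 + J(-16))*(T + V(8, -7)) = (18 - 11)*(94 + 2*(-7)/8) = 7*(94 + 2*(-7)*(1/8)) = 7*(94 - 7/4) = 7*(369/4) = 2583/4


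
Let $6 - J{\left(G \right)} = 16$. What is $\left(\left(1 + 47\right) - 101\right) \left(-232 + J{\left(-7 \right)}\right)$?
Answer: $12826$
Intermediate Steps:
$J{\left(G \right)} = -10$ ($J{\left(G \right)} = 6 - 16 = -10$)
$\left(\left(1 + 47\right) - 101\right) \left(-232 + J{\left(-7 \right)}\right) = \left(\left(1 + 47\right) - 101\right) \left(-232 - 10\right) = \left(48 - 101\right) \left(-242\right) = \left(-53\right) \left(-242\right) = 12826$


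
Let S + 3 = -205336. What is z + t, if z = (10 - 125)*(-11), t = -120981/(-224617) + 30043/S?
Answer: 58363221105223/46122630163 ≈ 1265.4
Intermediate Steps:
S = -205339 (S = -3 - 205336 = -205339)
t = 18093949028/46122630163 (t = -120981/(-224617) + 30043/(-205339) = -120981*(-1/224617) + 30043*(-1/205339) = 120981/224617 - 30043/205339 = 18093949028/46122630163 ≈ 0.39230)
z = 1265 (z = -115*(-11) = 1265)
z + t = 1265 + 18093949028/46122630163 = 58363221105223/46122630163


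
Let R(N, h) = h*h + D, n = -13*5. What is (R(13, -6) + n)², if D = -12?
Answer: 1681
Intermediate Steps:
n = -65
R(N, h) = -12 + h² (R(N, h) = h*h - 12 = h² - 12 = -12 + h²)
(R(13, -6) + n)² = ((-12 + (-6)²) - 65)² = ((-12 + 36) - 65)² = (24 - 65)² = (-41)² = 1681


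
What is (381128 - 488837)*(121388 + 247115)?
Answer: -39691089627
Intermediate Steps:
(381128 - 488837)*(121388 + 247115) = -107709*368503 = -39691089627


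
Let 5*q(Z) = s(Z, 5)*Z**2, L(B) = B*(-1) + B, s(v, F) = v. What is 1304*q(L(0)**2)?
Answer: 0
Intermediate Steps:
L(B) = 0 (L(B) = -B + B = 0)
q(Z) = Z**3/5 (q(Z) = (Z*Z**2)/5 = Z**3/5)
1304*q(L(0)**2) = 1304*((0**2)**3/5) = 1304*((1/5)*0**3) = 1304*((1/5)*0) = 1304*0 = 0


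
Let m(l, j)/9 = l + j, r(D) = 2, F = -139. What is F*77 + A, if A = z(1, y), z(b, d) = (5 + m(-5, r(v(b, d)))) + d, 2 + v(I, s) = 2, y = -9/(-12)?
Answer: -42897/4 ≈ -10724.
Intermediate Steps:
y = 3/4 (y = -9*(-1/12) = 3/4 ≈ 0.75000)
v(I, s) = 0 (v(I, s) = -2 + 2 = 0)
m(l, j) = 9*j + 9*l (m(l, j) = 9*(l + j) = 9*(j + l) = 9*j + 9*l)
z(b, d) = -22 + d (z(b, d) = (5 + (9*2 + 9*(-5))) + d = (5 + (18 - 45)) + d = (5 - 27) + d = -22 + d)
A = -85/4 (A = -22 + 3/4 = -85/4 ≈ -21.250)
F*77 + A = -139*77 - 85/4 = -10703 - 85/4 = -42897/4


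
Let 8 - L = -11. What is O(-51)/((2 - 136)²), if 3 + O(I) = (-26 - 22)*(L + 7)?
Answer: -1251/17956 ≈ -0.069670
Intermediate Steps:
L = 19 (L = 8 - 1*(-11) = 8 + 11 = 19)
O(I) = -1251 (O(I) = -3 + (-26 - 22)*(19 + 7) = -3 - 48*26 = -3 - 1248 = -1251)
O(-51)/((2 - 136)²) = -1251/(2 - 136)² = -1251/((-134)²) = -1251/17956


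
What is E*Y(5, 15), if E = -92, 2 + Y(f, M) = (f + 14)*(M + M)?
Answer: -52256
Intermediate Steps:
Y(f, M) = -2 + 2*M*(14 + f) (Y(f, M) = -2 + (f + 14)*(M + M) = -2 + (14 + f)*(2*M) = -2 + 2*M*(14 + f))
E*Y(5, 15) = -92*(-2 + 28*15 + 2*15*5) = -92*(-2 + 420 + 150) = -92*568 = -52256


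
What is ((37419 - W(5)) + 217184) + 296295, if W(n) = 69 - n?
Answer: 550834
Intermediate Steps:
((37419 - W(5)) + 217184) + 296295 = ((37419 - (69 - 1*5)) + 217184) + 296295 = ((37419 - (69 - 5)) + 217184) + 296295 = ((37419 - 1*64) + 217184) + 296295 = ((37419 - 64) + 217184) + 296295 = (37355 + 217184) + 296295 = 254539 + 296295 = 550834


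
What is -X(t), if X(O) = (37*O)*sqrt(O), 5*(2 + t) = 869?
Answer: -31783*sqrt(4295)/25 ≈ -83318.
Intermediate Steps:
t = 859/5 (t = -2 + (1/5)*869 = -2 + 869/5 = 859/5 ≈ 171.80)
X(O) = 37*O**(3/2)
-X(t) = -37*(859/5)**(3/2) = -37*859*sqrt(4295)/25 = -31783*sqrt(4295)/25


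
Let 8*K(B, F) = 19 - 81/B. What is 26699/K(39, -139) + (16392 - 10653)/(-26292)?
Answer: 6083635721/482020 ≈ 12621.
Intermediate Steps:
K(B, F) = 19/8 - 81/(8*B) (K(B, F) = (19 - 81/B)/8 = 19/8 - 81/(8*B))
26699/K(39, -139) + (16392 - 10653)/(-26292) = 26699/(((1/8)*(-81 + 19*39)/39)) + (16392 - 10653)/(-26292) = 26699/(((1/8)*(1/39)*(-81 + 741))) + 5739*(-1/26292) = 26699/(((1/8)*(1/39)*660)) - 1913/8764 = 26699/(55/26) - 1913/8764 = 26699*(26/55) - 1913/8764 = 694174/55 - 1913/8764 = 6083635721/482020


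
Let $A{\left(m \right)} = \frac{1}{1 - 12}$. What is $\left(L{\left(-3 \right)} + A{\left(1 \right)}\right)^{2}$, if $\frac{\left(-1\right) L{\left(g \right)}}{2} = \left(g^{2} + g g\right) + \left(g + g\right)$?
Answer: $\frac{70225}{121} \approx 580.37$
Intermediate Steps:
$L{\left(g \right)} = - 4 g - 4 g^{2}$ ($L{\left(g \right)} = - 2 \left(\left(g^{2} + g g\right) + \left(g + g\right)\right) = - 2 \left(\left(g^{2} + g^{2}\right) + 2 g\right) = - 2 \left(2 g^{2} + 2 g\right) = - 2 \left(2 g + 2 g^{2}\right) = - 4 g - 4 g^{2}$)
$A{\left(m \right)} = - \frac{1}{11}$ ($A{\left(m \right)} = \frac{1}{-11} = - \frac{1}{11}$)
$\left(L{\left(-3 \right)} + A{\left(1 \right)}\right)^{2} = \left(\left(-4\right) \left(-3\right) \left(1 - 3\right) - \frac{1}{11}\right)^{2} = \left(\left(-4\right) \left(-3\right) \left(-2\right) - \frac{1}{11}\right)^{2} = \left(-24 - \frac{1}{11}\right)^{2} = \left(- \frac{265}{11}\right)^{2} = \frac{70225}{121}$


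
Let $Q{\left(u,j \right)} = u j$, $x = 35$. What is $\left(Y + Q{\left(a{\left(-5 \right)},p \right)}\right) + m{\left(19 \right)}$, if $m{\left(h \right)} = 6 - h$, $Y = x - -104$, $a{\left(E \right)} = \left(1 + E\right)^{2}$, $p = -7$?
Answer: $14$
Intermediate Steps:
$Q{\left(u,j \right)} = j u$
$Y = 139$ ($Y = 35 - -104 = 35 + 104 = 139$)
$\left(Y + Q{\left(a{\left(-5 \right)},p \right)}\right) + m{\left(19 \right)} = \left(139 - 7 \left(1 - 5\right)^{2}\right) + \left(6 - 19\right) = \left(139 - 7 \left(-4\right)^{2}\right) + \left(6 - 19\right) = \left(139 - 112\right) - 13 = 27 - 13 = 14$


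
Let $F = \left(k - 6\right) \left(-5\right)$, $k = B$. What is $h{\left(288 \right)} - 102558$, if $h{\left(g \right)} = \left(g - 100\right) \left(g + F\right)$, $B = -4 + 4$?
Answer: $-42774$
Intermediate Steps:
$B = 0$
$k = 0$
$F = 30$ ($F = \left(0 - 6\right) \left(-5\right) = \left(-6\right) \left(-5\right) = 30$)
$h{\left(g \right)} = \left(-100 + g\right) \left(30 + g\right)$ ($h{\left(g \right)} = \left(g - 100\right) \left(g + 30\right) = \left(-100 + g\right) \left(30 + g\right)$)
$h{\left(288 \right)} - 102558 = \left(-3000 + 288^{2} - 20160\right) - 102558 = \left(-3000 + 82944 - 20160\right) - 102558 = 59784 - 102558 = -42774$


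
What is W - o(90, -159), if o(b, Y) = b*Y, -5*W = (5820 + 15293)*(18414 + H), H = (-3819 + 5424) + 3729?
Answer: -501319974/5 ≈ -1.0026e+8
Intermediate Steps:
H = 5334 (H = 1605 + 3729 = 5334)
W = -501391524/5 (W = -(5820 + 15293)*(18414 + 5334)/5 = -21113*23748/5 = -⅕*501391524 = -501391524/5 ≈ -1.0028e+8)
o(b, Y) = Y*b
W - o(90, -159) = -501391524/5 - (-159)*90 = -501391524/5 - 1*(-14310) = -501391524/5 + 14310 = -501319974/5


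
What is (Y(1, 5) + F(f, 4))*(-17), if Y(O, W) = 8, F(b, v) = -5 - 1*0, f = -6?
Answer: -51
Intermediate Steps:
F(b, v) = -5 (F(b, v) = -5 + 0 = -5)
(Y(1, 5) + F(f, 4))*(-17) = (8 - 5)*(-17) = 3*(-17) = -51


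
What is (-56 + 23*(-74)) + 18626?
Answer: 16868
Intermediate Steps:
(-56 + 23*(-74)) + 18626 = (-56 - 1702) + 18626 = -1758 + 18626 = 16868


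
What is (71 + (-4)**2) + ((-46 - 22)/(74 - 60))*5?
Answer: 439/7 ≈ 62.714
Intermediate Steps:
(71 + (-4)**2) + ((-46 - 22)/(74 - 60))*5 = (71 + 16) - 68/14*5 = 87 - 68*1/14*5 = 87 - 34/7*5 = 87 - 170/7 = 439/7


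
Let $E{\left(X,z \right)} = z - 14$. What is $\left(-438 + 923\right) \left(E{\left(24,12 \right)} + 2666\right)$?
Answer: $1292040$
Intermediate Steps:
$E{\left(X,z \right)} = -14 + z$
$\left(-438 + 923\right) \left(E{\left(24,12 \right)} + 2666\right) = \left(-438 + 923\right) \left(\left(-14 + 12\right) + 2666\right) = 485 \left(-2 + 2666\right) = 485 \cdot 2664 = 1292040$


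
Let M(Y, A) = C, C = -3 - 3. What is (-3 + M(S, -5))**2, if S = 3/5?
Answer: 81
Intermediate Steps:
S = 3/5 (S = 3*(1/5) = 3/5 ≈ 0.60000)
C = -6
M(Y, A) = -6
(-3 + M(S, -5))**2 = (-3 - 6)**2 = (-9)**2 = 81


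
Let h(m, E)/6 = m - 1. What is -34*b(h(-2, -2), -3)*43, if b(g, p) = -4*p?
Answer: -17544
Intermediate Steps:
h(m, E) = -6 + 6*m (h(m, E) = 6*(m - 1) = 6*(-1 + m) = -6 + 6*m)
-34*b(h(-2, -2), -3)*43 = -(-136)*(-3)*43 = -34*12*43 = -408*43 = -17544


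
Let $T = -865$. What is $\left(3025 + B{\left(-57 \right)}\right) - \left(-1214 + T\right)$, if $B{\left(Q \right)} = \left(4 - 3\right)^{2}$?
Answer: $5105$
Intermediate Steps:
$B{\left(Q \right)} = 1$ ($B{\left(Q \right)} = 1^{2} = 1$)
$\left(3025 + B{\left(-57 \right)}\right) - \left(-1214 + T\right) = \left(3025 + 1\right) + \left(1214 - -865\right) = 3026 + \left(1214 + 865\right) = 3026 + 2079 = 5105$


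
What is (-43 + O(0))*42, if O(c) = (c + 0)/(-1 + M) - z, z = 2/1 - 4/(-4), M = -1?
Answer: -1932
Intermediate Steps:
z = 3 (z = 2*1 - 4*(-¼) = 2 + 1 = 3)
O(c) = -3 - c/2 (O(c) = (c + 0)/(-1 - 1) - 1*3 = c/(-2) - 3 = c*(-½) - 3 = -c/2 - 3 = -3 - c/2)
(-43 + O(0))*42 = (-43 + (-3 - ½*0))*42 = (-43 + (-3 + 0))*42 = (-43 - 3)*42 = -46*42 = -1932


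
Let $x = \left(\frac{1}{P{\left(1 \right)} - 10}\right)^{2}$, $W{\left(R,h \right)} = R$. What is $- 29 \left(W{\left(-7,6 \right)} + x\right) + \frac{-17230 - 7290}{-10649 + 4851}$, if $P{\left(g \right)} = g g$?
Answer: $\frac{48577246}{234819} \approx 206.87$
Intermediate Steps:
$P{\left(g \right)} = g^{2}$
$x = \frac{1}{81}$ ($x = \left(\frac{1}{1^{2} - 10}\right)^{2} = \left(\frac{1}{1 - 10}\right)^{2} = \left(\frac{1}{-9}\right)^{2} = \left(- \frac{1}{9}\right)^{2} = \frac{1}{81} \approx 0.012346$)
$- 29 \left(W{\left(-7,6 \right)} + x\right) + \frac{-17230 - 7290}{-10649 + 4851} = - 29 \left(-7 + \frac{1}{81}\right) + \frac{-17230 - 7290}{-10649 + 4851} = \left(-29\right) \left(- \frac{566}{81}\right) - \frac{24520}{-5798} = \frac{16414}{81} - - \frac{12260}{2899} = \frac{16414}{81} + \frac{12260}{2899} = \frac{48577246}{234819}$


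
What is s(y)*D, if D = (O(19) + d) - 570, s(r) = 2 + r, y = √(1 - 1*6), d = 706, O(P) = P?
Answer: 310 + 155*I*√5 ≈ 310.0 + 346.59*I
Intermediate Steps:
y = I*√5 (y = √(1 - 6) = √(-5) = I*√5 ≈ 2.2361*I)
D = 155 (D = (19 + 706) - 570 = 725 - 570 = 155)
s(y)*D = (2 + I*√5)*155 = 310 + 155*I*√5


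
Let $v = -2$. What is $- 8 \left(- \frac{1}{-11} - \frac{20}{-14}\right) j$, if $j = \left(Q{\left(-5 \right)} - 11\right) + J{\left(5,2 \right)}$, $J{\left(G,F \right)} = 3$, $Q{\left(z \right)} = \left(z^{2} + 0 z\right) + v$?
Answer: $- \frac{14040}{77} \approx -182.34$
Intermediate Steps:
$Q{\left(z \right)} = -2 + z^{2}$ ($Q{\left(z \right)} = \left(z^{2} + 0 z\right) - 2 = \left(z^{2} + 0\right) - 2 = z^{2} - 2 = -2 + z^{2}$)
$j = 15$ ($j = \left(\left(-2 + \left(-5\right)^{2}\right) - 11\right) + 3 = \left(\left(-2 + 25\right) - 11\right) + 3 = \left(23 - 11\right) + 3 = 12 + 3 = 15$)
$- 8 \left(- \frac{1}{-11} - \frac{20}{-14}\right) j = - 8 \left(- \frac{1}{-11} - \frac{20}{-14}\right) 15 = - 8 \left(\left(-1\right) \left(- \frac{1}{11}\right) - - \frac{10}{7}\right) 15 = - 8 \left(\frac{1}{11} + \frac{10}{7}\right) 15 = \left(-8\right) \frac{117}{77} \cdot 15 = \left(- \frac{936}{77}\right) 15 = - \frac{14040}{77}$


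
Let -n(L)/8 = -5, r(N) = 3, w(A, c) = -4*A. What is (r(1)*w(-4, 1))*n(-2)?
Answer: 1920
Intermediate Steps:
n(L) = 40 (n(L) = -8*(-5) = 40)
(r(1)*w(-4, 1))*n(-2) = (3*(-4*(-4)))*40 = (3*16)*40 = 48*40 = 1920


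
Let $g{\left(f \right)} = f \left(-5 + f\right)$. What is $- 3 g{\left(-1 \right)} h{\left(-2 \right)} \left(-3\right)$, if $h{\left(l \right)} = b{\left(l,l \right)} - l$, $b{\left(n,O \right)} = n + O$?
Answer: $-108$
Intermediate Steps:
$b{\left(n,O \right)} = O + n$
$h{\left(l \right)} = l$ ($h{\left(l \right)} = \left(l + l\right) - l = 2 l - l = l$)
$- 3 g{\left(-1 \right)} h{\left(-2 \right)} \left(-3\right) = - 3 \left(- (-5 - 1)\right) \left(-2\right) \left(-3\right) = - 3 \left(\left(-1\right) \left(-6\right)\right) \left(-2\right) \left(-3\right) = \left(-3\right) 6 \left(-2\right) \left(-3\right) = \left(-18\right) \left(-2\right) \left(-3\right) = 36 \left(-3\right) = -108$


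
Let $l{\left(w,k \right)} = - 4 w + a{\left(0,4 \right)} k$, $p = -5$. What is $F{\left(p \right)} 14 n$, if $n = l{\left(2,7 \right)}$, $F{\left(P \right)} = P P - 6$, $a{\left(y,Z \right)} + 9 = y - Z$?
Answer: $-26334$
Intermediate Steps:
$a{\left(y,Z \right)} = -9 + y - Z$ ($a{\left(y,Z \right)} = -9 - \left(Z - y\right) = -9 + y - Z$)
$l{\left(w,k \right)} = - 13 k - 4 w$ ($l{\left(w,k \right)} = - 4 w + \left(-9 + 0 - 4\right) k = - 4 w - 13 k = - 13 k - 4 w$)
$F{\left(P \right)} = -6 + P^{2}$ ($F{\left(P \right)} = P^{2} - 6 = -6 + P^{2}$)
$n = -99$ ($n = \left(-13\right) 7 - 8 = -91 - 8 = -99$)
$F{\left(p \right)} 14 n = \left(-6 + \left(-5\right)^{2}\right) 14 \left(-99\right) = \left(-6 + 25\right) 14 \left(-99\right) = 19 \cdot 14 \left(-99\right) = 266 \left(-99\right) = -26334$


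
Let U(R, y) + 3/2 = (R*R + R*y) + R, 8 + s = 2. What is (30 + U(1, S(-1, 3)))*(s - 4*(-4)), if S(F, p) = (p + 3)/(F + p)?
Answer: 335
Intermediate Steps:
s = -6 (s = -8 + 2 = -6)
S(F, p) = (3 + p)/(F + p)
U(R, y) = -3/2 + R + R² + R*y (U(R, y) = -3/2 + ((R*R + R*y) + R) = -3/2 + ((R² + R*y) + R) = -3/2 + (R + R² + R*y) = -3/2 + R + R² + R*y)
(30 + U(1, S(-1, 3)))*(s - 4*(-4)) = (30 + (-3/2 + 1 + 1² + 1*((3 + 3)/(-1 + 3))))*(-6 - 4*(-4)) = (30 + (-3/2 + 1 + 1 + 1*(6/2)))*(-6 + 16) = (30 + (-3/2 + 1 + 1 + 1*((½)*6)))*10 = (30 + (-3/2 + 1 + 1 + 1*3))*10 = (30 + (-3/2 + 1 + 1 + 3))*10 = (30 + 7/2)*10 = (67/2)*10 = 335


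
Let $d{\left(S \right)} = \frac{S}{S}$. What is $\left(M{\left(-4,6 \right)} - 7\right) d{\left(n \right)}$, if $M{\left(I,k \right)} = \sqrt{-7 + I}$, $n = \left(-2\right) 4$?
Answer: $-7 + i \sqrt{11} \approx -7.0 + 3.3166 i$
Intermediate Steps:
$n = -8$
$d{\left(S \right)} = 1$
$\left(M{\left(-4,6 \right)} - 7\right) d{\left(n \right)} = \left(\sqrt{-7 - 4} - 7\right) 1 = \left(\sqrt{-11} - 7\right) 1 = \left(i \sqrt{11} - 7\right) 1 = \left(-7 + i \sqrt{11}\right) 1 = -7 + i \sqrt{11}$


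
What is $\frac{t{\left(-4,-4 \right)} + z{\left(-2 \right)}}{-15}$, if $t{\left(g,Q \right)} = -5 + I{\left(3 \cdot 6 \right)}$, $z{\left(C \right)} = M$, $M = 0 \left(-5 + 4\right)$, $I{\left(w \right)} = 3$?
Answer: $\frac{2}{15} \approx 0.13333$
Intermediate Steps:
$M = 0$ ($M = 0 \left(-1\right) = 0$)
$z{\left(C \right)} = 0$
$t{\left(g,Q \right)} = -2$ ($t{\left(g,Q \right)} = -5 + 3 = -2$)
$\frac{t{\left(-4,-4 \right)} + z{\left(-2 \right)}}{-15} = \frac{-2 + 0}{-15} = \left(-2\right) \left(- \frac{1}{15}\right) = \frac{2}{15}$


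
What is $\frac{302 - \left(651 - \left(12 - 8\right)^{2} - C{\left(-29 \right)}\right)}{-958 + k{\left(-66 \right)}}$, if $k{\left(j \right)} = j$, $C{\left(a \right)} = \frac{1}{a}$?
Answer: $\frac{4829}{14848} \approx 0.32523$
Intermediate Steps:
$\frac{302 - \left(651 - \left(12 - 8\right)^{2} - C{\left(-29 \right)}\right)}{-958 + k{\left(-66 \right)}} = \frac{302 - \left(651 + \frac{1}{29} - \left(12 - 8\right)^{2}\right)}{-958 - 66} = \frac{302 - \left(\frac{18880}{29} - 16\right)}{-1024} = \left(302 + \left(- \frac{1}{29} + \left(-651 + 16\right)\right)\right) \left(- \frac{1}{1024}\right) = \left(302 - \frac{18416}{29}\right) \left(- \frac{1}{1024}\right) = \left(- \frac{9658}{29}\right) \left(- \frac{1}{1024}\right) = \frac{4829}{14848}$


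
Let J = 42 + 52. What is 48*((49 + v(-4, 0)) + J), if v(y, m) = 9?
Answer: 7296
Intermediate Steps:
J = 94
48*((49 + v(-4, 0)) + J) = 48*((49 + 9) + 94) = 48*(58 + 94) = 48*152 = 7296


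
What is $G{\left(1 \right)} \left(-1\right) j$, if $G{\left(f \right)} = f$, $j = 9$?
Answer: $-9$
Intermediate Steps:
$G{\left(1 \right)} \left(-1\right) j = 1 \left(-1\right) 9 = \left(-1\right) 9 = -9$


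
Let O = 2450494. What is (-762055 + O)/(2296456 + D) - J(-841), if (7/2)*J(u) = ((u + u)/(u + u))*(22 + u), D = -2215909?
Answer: 6845479/26849 ≈ 254.96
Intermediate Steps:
J(u) = 44/7 + 2*u/7 (J(u) = 2*(((u + u)/(u + u))*(22 + u))/7 = 2*(((2*u)/((2*u)))*(22 + u))/7 = 2*(((2*u)*(1/(2*u)))*(22 + u))/7 = 2*(1*(22 + u))/7 = 2*(22 + u)/7 = 44/7 + 2*u/7)
(-762055 + O)/(2296456 + D) - J(-841) = (-762055 + 2450494)/(2296456 - 2215909) - (44/7 + (2/7)*(-841)) = 1688439/80547 - (44/7 - 1682/7) = 1688439*(1/80547) - 1*(-234) = 562813/26849 + 234 = 6845479/26849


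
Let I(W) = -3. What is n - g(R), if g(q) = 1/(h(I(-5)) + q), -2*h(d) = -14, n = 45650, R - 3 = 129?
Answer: 6345349/139 ≈ 45650.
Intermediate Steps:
R = 132 (R = 3 + 129 = 132)
h(d) = 7 (h(d) = -½*(-14) = 7)
g(q) = 1/(7 + q)
n - g(R) = 45650 - 1/(7 + 132) = 45650 - 1/139 = 6345349/139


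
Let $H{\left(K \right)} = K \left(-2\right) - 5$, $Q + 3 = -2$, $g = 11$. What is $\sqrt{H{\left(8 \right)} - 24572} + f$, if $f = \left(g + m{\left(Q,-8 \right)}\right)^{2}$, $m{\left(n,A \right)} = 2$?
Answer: $169 + i \sqrt{24593} \approx 169.0 + 156.82 i$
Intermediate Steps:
$Q = -5$ ($Q = -3 - 2 = -5$)
$H{\left(K \right)} = -5 - 2 K$ ($H{\left(K \right)} = - 2 K - 5 = -5 - 2 K$)
$f = 169$ ($f = \left(11 + 2\right)^{2} = 13^{2} = 169$)
$\sqrt{H{\left(8 \right)} - 24572} + f = \sqrt{\left(-5 - 16\right) - 24572} + 169 = \sqrt{-21 - 24572} + 169 = \sqrt{-24593} + 169 = i \sqrt{24593} + 169 = 169 + i \sqrt{24593}$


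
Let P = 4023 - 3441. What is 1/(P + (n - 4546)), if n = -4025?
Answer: -1/7989 ≈ -0.00012517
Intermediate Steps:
P = 582
1/(P + (n - 4546)) = 1/(582 + (-4025 - 4546)) = 1/(582 - 8571) = 1/(-7989) = -1/7989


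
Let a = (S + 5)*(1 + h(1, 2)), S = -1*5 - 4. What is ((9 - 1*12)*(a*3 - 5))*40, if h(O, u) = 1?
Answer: 3480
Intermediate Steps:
S = -9 (S = -5 - 4 = -9)
a = -8 (a = (-9 + 5)*(1 + 1) = -4*2 = -8)
((9 - 1*12)*(a*3 - 5))*40 = ((9 - 1*12)*(-8*3 - 5))*40 = ((9 - 12)*(-24 - 5))*40 = -3*(-29)*40 = 87*40 = 3480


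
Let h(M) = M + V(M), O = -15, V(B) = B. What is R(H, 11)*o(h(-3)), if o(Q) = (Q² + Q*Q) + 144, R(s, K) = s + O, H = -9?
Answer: -5184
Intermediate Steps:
h(M) = 2*M (h(M) = M + M = 2*M)
R(s, K) = -15 + s (R(s, K) = s - 15 = -15 + s)
o(Q) = 144 + 2*Q² (o(Q) = (Q² + Q²) + 144 = 2*Q² + 144 = 144 + 2*Q²)
R(H, 11)*o(h(-3)) = (-15 - 9)*(144 + 2*(2*(-3))²) = -24*(144 + 2*(-6)²) = -24*(144 + 2*36) = -24*(144 + 72) = -24*216 = -5184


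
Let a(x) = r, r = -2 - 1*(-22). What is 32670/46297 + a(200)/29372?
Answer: 240127295/339958871 ≈ 0.70634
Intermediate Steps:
r = 20 (r = -2 + 22 = 20)
a(x) = 20
32670/46297 + a(200)/29372 = 32670/46297 + 20/29372 = 32670*(1/46297) + 20*(1/29372) = 32670/46297 + 5/7343 = 240127295/339958871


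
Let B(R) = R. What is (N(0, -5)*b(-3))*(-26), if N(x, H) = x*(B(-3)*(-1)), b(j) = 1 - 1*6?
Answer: 0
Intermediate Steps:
b(j) = -5 (b(j) = 1 - 6 = -5)
N(x, H) = 3*x (N(x, H) = x*(-3*(-1)) = x*3 = 3*x)
(N(0, -5)*b(-3))*(-26) = ((3*0)*(-5))*(-26) = (0*(-5))*(-26) = 0*(-26) = 0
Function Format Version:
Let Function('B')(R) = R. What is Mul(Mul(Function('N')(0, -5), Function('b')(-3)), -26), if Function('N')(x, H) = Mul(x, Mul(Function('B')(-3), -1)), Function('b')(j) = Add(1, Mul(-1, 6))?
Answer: 0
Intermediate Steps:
Function('b')(j) = -5 (Function('b')(j) = Add(1, -6) = -5)
Function('N')(x, H) = Mul(3, x) (Function('N')(x, H) = Mul(x, Mul(-3, -1)) = Mul(x, 3) = Mul(3, x))
Mul(Mul(Function('N')(0, -5), Function('b')(-3)), -26) = Mul(Mul(Mul(3, 0), -5), -26) = Mul(Mul(0, -5), -26) = Mul(0, -26) = 0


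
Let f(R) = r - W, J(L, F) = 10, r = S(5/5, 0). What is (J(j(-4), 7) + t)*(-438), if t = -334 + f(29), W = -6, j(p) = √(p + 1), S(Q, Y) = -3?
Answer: 140598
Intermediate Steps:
r = -3
j(p) = √(1 + p)
f(R) = 3 (f(R) = -3 - 1*(-6) = -3 + 6 = 3)
t = -331 (t = -334 + 3 = -331)
(J(j(-4), 7) + t)*(-438) = (10 - 331)*(-438) = -321*(-438) = 140598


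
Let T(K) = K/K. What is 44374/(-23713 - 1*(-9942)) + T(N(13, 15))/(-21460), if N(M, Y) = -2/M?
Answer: -952279811/295525660 ≈ -3.2223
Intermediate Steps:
T(K) = 1
44374/(-23713 - 1*(-9942)) + T(N(13, 15))/(-21460) = 44374/(-23713 - 1*(-9942)) + 1/(-21460) = 44374/(-23713 + 9942) + 1*(-1/21460) = 44374/(-13771) - 1/21460 = 44374*(-1/13771) - 1/21460 = -44374/13771 - 1/21460 = -952279811/295525660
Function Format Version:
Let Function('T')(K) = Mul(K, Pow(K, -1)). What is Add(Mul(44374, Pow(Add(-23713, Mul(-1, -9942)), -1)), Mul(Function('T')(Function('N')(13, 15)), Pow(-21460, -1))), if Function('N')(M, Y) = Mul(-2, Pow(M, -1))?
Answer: Rational(-952279811, 295525660) ≈ -3.2223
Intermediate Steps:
Function('T')(K) = 1
Add(Mul(44374, Pow(Add(-23713, Mul(-1, -9942)), -1)), Mul(Function('T')(Function('N')(13, 15)), Pow(-21460, -1))) = Add(Mul(44374, Pow(Add(-23713, Mul(-1, -9942)), -1)), Mul(1, Pow(-21460, -1))) = Add(Mul(44374, Pow(Add(-23713, 9942), -1)), Mul(1, Rational(-1, 21460))) = Add(Mul(44374, Pow(-13771, -1)), Rational(-1, 21460)) = Add(Mul(44374, Rational(-1, 13771)), Rational(-1, 21460)) = Add(Rational(-44374, 13771), Rational(-1, 21460)) = Rational(-952279811, 295525660)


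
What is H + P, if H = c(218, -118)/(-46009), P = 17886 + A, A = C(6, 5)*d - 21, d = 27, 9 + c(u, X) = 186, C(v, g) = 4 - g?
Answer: 820708365/46009 ≈ 17838.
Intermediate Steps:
c(u, X) = 177 (c(u, X) = -9 + 186 = 177)
A = -48 (A = (4 - 1*5)*27 - 21 = (4 - 5)*27 - 21 = -1*27 - 21 = -27 - 21 = -48)
P = 17838 (P = 17886 - 48 = 17838)
H = -177/46009 (H = 177/(-46009) = 177*(-1/46009) = -177/46009 ≈ -0.0038471)
H + P = -177/46009 + 17838 = 820708365/46009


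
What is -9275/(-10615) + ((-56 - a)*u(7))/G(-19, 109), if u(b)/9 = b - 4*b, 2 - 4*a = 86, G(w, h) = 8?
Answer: 14058485/16984 ≈ 827.75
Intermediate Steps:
a = -21 (a = ½ - ¼*86 = ½ - 43/2 = -21)
u(b) = -27*b (u(b) = 9*(b - 4*b) = 9*(-3*b) = -27*b)
-9275/(-10615) + ((-56 - a)*u(7))/G(-19, 109) = -9275/(-10615) + ((-56 - 1*(-21))*(-27*7))/8 = -9275*(-1/10615) + ((-56 + 21)*(-189))*(⅛) = 1855/2123 - 35*(-189)*(⅛) = 1855/2123 + 6615*(⅛) = 1855/2123 + 6615/8 = 14058485/16984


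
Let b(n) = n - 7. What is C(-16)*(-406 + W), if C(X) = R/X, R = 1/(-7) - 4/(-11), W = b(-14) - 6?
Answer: 7361/1232 ≈ 5.9748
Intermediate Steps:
b(n) = -7 + n
W = -27 (W = (-7 - 14) - 6 = -21 - 6 = -27)
R = 17/77 (R = 1*(-1/7) - 4*(-1/11) = -1/7 + 4/11 = 17/77 ≈ 0.22078)
C(X) = 17/(77*X)
C(-16)*(-406 + W) = ((17/77)/(-16))*(-406 - 27) = ((17/77)*(-1/16))*(-433) = -17/1232*(-433) = 7361/1232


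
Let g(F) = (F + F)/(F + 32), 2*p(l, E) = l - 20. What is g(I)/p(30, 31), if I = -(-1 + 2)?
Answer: -2/155 ≈ -0.012903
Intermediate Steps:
I = -1 (I = -1*1 = -1)
p(l, E) = -10 + l/2 (p(l, E) = (l - 20)/2 = (-20 + l)/2 = -10 + l/2)
g(F) = 2*F/(32 + F) (g(F) = (2*F)/(32 + F) = 2*F/(32 + F))
g(I)/p(30, 31) = (2*(-1)/(32 - 1))/(-10 + (½)*30) = (2*(-1)/31)/(-10 + 15) = (2*(-1)*(1/31))/5 = -2/31*⅕ = -2/155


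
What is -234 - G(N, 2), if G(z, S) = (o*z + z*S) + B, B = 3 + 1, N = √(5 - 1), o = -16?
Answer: -210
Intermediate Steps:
N = 2 (N = √4 = 2)
B = 4
G(z, S) = 4 - 16*z + S*z (G(z, S) = (-16*z + z*S) + 4 = (-16*z + S*z) + 4 = 4 - 16*z + S*z)
-234 - G(N, 2) = -234 - (4 - 16*2 + 2*2) = -234 - (4 - 32 + 4) = -234 - 1*(-24) = -234 + 24 = -210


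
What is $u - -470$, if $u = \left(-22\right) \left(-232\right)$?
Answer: $5574$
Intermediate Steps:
$u = 5104$
$u - -470 = 5104 - -470 = 5104 + 470 = 5574$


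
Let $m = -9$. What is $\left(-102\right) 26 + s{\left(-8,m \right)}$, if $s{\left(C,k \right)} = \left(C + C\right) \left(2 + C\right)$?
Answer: $-2556$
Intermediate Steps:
$s{\left(C,k \right)} = 2 C \left(2 + C\right)$
$\left(-102\right) 26 + s{\left(-8,m \right)} = \left(-102\right) 26 + 2 \left(-8\right) \left(2 - 8\right) = -2652 + 2 \left(-8\right) \left(-6\right) = -2652 + 96 = -2556$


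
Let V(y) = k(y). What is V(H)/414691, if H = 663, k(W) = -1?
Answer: -1/414691 ≈ -2.4114e-6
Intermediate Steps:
V(y) = -1
V(H)/414691 = -1/414691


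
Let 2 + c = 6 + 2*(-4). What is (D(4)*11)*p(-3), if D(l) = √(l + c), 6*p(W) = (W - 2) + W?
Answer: 0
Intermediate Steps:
p(W) = -⅓ + W/3 (p(W) = ((W - 2) + W)/6 = ((-2 + W) + W)/6 = (-2 + 2*W)/6 = -⅓ + W/3)
c = -4 (c = -2 + (6 + 2*(-4)) = -2 + (6 - 8) = -2 - 2 = -4)
D(l) = √(-4 + l) (D(l) = √(l - 4) = √(-4 + l))
(D(4)*11)*p(-3) = (√(-4 + 4)*11)*(-⅓ + (⅓)*(-3)) = (√0*11)*(-⅓ - 1) = (0*11)*(-4/3) = 0*(-4/3) = 0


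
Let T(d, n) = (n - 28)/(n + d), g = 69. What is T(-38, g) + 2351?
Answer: 72922/31 ≈ 2352.3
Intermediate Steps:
T(d, n) = (-28 + n)/(d + n)
T(-38, g) + 2351 = (-28 + 69)/(-38 + 69) + 2351 = 41/31 + 2351 = 72922/31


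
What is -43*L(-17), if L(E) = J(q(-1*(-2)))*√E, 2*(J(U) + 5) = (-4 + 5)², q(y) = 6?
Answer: 387*I*√17/2 ≈ 797.82*I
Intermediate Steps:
J(U) = -9/2 (J(U) = -5 + (-4 + 5)²/2 = -5 + (½)*1² = -5 + (½)*1 = -5 + ½ = -9/2)
L(E) = -9*√E/2
-43*L(-17) = -(-387)*√(-17)/2 = -(-387)*I*√17/2 = 387*I*√17/2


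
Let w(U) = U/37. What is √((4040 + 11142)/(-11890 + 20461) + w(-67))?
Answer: I*√3971381421/317127 ≈ 0.19872*I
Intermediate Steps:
w(U) = U/37 (w(U) = U*(1/37) = U/37)
√((4040 + 11142)/(-11890 + 20461) + w(-67)) = √((4040 + 11142)/(-11890 + 20461) + (1/37)*(-67)) = √(15182/8571 - 67/37) = √(-12523/317127) = I*√3971381421/317127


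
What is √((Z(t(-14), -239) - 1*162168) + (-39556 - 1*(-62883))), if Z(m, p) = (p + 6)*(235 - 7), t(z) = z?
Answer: I*√191965 ≈ 438.14*I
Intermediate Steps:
Z(m, p) = 1368 + 228*p (Z(m, p) = (6 + p)*228 = 1368 + 228*p)
√((Z(t(-14), -239) - 1*162168) + (-39556 - 1*(-62883))) = √(((1368 + 228*(-239)) - 1*162168) + (-39556 - 1*(-62883))) = √(((1368 - 54492) - 162168) + (-39556 + 62883)) = √((-53124 - 162168) + 23327) = √(-215292 + 23327) = √(-191965) = I*√191965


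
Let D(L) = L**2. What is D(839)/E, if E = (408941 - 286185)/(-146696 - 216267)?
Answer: -255497277923/122756 ≈ -2.0813e+6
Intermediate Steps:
E = -122756/362963 (E = 122756/(-362963) = 122756*(-1/362963) = -122756/362963 ≈ -0.33821)
D(839)/E = 839**2/(-122756/362963) = 703921*(-362963/122756) = -255497277923/122756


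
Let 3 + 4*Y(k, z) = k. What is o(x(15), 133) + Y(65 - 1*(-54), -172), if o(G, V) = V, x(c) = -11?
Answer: 162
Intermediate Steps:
Y(k, z) = -3/4 + k/4
o(x(15), 133) + Y(65 - 1*(-54), -172) = 133 + (-3/4 + (65 - 1*(-54))/4) = 133 + (-3/4 + (65 + 54)/4) = 133 + (-3/4 + (1/4)*119) = 133 + (-3/4 + 119/4) = 133 + 29 = 162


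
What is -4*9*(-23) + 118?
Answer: 946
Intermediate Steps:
-4*9*(-23) + 118 = -36*(-23) + 118 = 828 + 118 = 946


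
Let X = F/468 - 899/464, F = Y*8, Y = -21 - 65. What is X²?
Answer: 40691641/3504384 ≈ 11.612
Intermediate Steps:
Y = -86
F = -688 (F = -86*8 = -688)
X = -6379/1872 (X = -688/468 - 899/464 = -688*1/468 - 899*1/464 = -172/117 - 31/16 = -6379/1872 ≈ -3.4076)
X² = (-6379/1872)² = 40691641/3504384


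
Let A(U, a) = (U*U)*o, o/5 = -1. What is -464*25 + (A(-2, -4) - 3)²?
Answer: -11071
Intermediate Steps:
o = -5 (o = 5*(-1) = -5)
A(U, a) = -5*U² (A(U, a) = (U*U)*(-5) = U²*(-5) = -5*U²)
-464*25 + (A(-2, -4) - 3)² = -464*25 + (-5*(-2)² - 3)² = -11600 + (-5*4 - 3)² = -11600 + (-20 - 3)² = -11600 + (-23)² = -11600 + 529 = -11071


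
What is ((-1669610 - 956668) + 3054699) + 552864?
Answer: 981285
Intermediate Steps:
((-1669610 - 956668) + 3054699) + 552864 = (-2626278 + 3054699) + 552864 = 428421 + 552864 = 981285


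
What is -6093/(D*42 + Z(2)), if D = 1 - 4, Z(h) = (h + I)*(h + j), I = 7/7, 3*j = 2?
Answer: 6093/118 ≈ 51.636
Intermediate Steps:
j = ⅔ (j = (⅓)*2 = ⅔ ≈ 0.66667)
I = 1 (I = 7*(⅐) = 1)
Z(h) = (1 + h)*(⅔ + h) (Z(h) = (h + 1)*(h + ⅔) = (1 + h)*(⅔ + h))
D = -3
-6093/(D*42 + Z(2)) = -6093/(-3*42 + (⅔ + 2² + (5/3)*2)) = -6093/(-126 + (⅔ + 4 + 10/3)) = -6093/(-126 + 8) = -6093/(-118) = -6093*(-1/118) = 6093/118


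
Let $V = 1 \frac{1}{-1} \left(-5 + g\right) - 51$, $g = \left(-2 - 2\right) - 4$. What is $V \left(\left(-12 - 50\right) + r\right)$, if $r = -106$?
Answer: $6384$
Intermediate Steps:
$g = -8$ ($g = -4 - 4 = -8$)
$V = -38$ ($V = 1 \frac{1}{-1} \left(-5 - 8\right) - 51 = 1 \left(-1\right) \left(-13\right) - 51 = \left(-1\right) \left(-13\right) - 51 = 13 - 51 = -38$)
$V \left(\left(-12 - 50\right) + r\right) = - 38 \left(\left(-12 - 50\right) - 106\right) = - 38 \left(-62 - 106\right) = \left(-38\right) \left(-168\right) = 6384$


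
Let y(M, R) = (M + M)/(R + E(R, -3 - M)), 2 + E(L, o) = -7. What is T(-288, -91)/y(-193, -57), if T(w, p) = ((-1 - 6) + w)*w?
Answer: 2803680/193 ≈ 14527.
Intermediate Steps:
E(L, o) = -9 (E(L, o) = -2 - 7 = -9)
y(M, R) = 2*M/(-9 + R) (y(M, R) = (M + M)/(R - 9) = (2*M)/(-9 + R) = 2*M/(-9 + R))
T(w, p) = w*(-7 + w) (T(w, p) = (-7 + w)*w = w*(-7 + w))
T(-288, -91)/y(-193, -57) = (-288*(-7 - 288))/((2*(-193)/(-9 - 57))) = (-288*(-295))/((2*(-193)/(-66))) = 84960/((2*(-193)*(-1/66))) = 84960/(193/33) = 84960*(33/193) = 2803680/193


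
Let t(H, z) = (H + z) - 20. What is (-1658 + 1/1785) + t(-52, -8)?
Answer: -3102329/1785 ≈ -1738.0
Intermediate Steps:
t(H, z) = -20 + H + z
(-1658 + 1/1785) + t(-52, -8) = (-1658 + 1/1785) + (-20 - 52 - 8) = (-1658 + 1/1785) - 80 = -2959529/1785 - 80 = -3102329/1785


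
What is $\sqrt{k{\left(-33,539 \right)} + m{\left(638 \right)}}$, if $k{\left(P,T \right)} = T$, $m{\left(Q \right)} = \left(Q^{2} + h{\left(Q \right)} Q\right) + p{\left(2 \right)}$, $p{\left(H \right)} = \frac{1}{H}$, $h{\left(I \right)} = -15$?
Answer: $\frac{109 \sqrt{134}}{2} \approx 630.88$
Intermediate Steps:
$m{\left(Q \right)} = \frac{1}{2} + Q^{2} - 15 Q$ ($m{\left(Q \right)} = \left(Q^{2} - 15 Q\right) + \frac{1}{2} = \frac{1}{2} + Q^{2} - 15 Q$)
$\sqrt{k{\left(-33,539 \right)} + m{\left(638 \right)}} = \sqrt{539 + \left(\frac{1}{2} + 638^{2} - 9570\right)} = \sqrt{539 + \left(\frac{1}{2} + 407044 - 9570\right)} = \sqrt{539 + \frac{794949}{2}} = \sqrt{\frac{796027}{2}} = \frac{109 \sqrt{134}}{2}$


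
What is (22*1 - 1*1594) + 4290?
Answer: 2718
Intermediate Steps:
(22*1 - 1*1594) + 4290 = (22 - 1594) + 4290 = -1572 + 4290 = 2718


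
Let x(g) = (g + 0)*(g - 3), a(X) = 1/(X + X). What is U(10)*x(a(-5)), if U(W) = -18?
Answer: -279/50 ≈ -5.5800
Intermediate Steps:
a(X) = 1/(2*X)
x(g) = g*(-3 + g)
U(10)*x(a(-5)) = -18*(1/2)/(-5)*(-3 + (1/2)/(-5)) = -18*(1/2)*(-1/5)*(-3 + (1/2)*(-1/5)) = -(-9)*(-3 - 1/10)/5 = -(-9)*(-31)/(5*10) = -18*31/100 = -279/50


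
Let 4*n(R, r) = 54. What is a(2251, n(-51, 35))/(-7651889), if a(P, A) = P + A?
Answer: -647/2186254 ≈ -0.00029594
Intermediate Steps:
n(R, r) = 27/2 (n(R, r) = (1/4)*54 = 27/2)
a(P, A) = A + P
a(2251, n(-51, 35))/(-7651889) = (27/2 + 2251)/(-7651889) = (4529/2)*(-1/7651889) = -647/2186254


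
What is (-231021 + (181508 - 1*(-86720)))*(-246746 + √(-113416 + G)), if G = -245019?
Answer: -9180678422 + 260449*I*√7315 ≈ -9.1807e+9 + 2.2276e+7*I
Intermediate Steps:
(-231021 + (181508 - 1*(-86720)))*(-246746 + √(-113416 + G)) = (-231021 + (181508 - 1*(-86720)))*(-246746 + √(-113416 - 245019)) = (-231021 + (181508 + 86720))*(-246746 + √(-358435)) = (-231021 + 268228)*(-246746 + 7*I*√7315) = 37207*(-246746 + 7*I*√7315) = -9180678422 + 260449*I*√7315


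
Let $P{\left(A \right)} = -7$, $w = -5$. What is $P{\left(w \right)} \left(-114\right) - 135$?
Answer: $663$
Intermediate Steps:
$P{\left(w \right)} \left(-114\right) - 135 = \left(-7\right) \left(-114\right) - 135 = 798 - 135 = 663$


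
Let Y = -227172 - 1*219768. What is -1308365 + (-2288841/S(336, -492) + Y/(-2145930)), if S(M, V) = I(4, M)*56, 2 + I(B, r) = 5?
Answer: -5295538309209/4005736 ≈ -1.3220e+6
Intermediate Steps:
I(B, r) = 3 (I(B, r) = -2 + 5 = 3)
S(M, V) = 168 (S(M, V) = 3*56 = 168)
Y = -446940 (Y = -227172 - 219768 = -446940)
-1308365 + (-2288841/S(336, -492) + Y/(-2145930)) = -1308365 + (-2288841/168 - 446940/(-2145930)) = -1308365 + (-2288841*1/168 - 446940*(-1/2145930)) = -1308365 + (-762947/56 + 14898/71531) = -1308365 - 54573527569/4005736 = -5295538309209/4005736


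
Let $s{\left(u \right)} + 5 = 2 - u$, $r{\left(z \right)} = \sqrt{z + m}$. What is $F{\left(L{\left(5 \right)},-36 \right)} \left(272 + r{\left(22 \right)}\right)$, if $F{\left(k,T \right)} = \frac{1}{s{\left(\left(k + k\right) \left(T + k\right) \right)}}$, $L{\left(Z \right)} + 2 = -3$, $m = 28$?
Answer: $- \frac{272}{413} - \frac{5 \sqrt{2}}{413} \approx -0.67572$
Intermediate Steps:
$L{\left(Z \right)} = -5$ ($L{\left(Z \right)} = -2 - 3 = -5$)
$r{\left(z \right)} = \sqrt{28 + z}$ ($r{\left(z \right)} = \sqrt{z + 28} = \sqrt{28 + z}$)
$s{\left(u \right)} = -3 - u$ ($s{\left(u \right)} = -5 - \left(-2 + u\right) = -3 - u$)
$F{\left(k,T \right)} = \frac{1}{-3 - 2 k \left(T + k\right)}$ ($F{\left(k,T \right)} = \frac{1}{-3 - \left(k + k\right) \left(T + k\right)} = \frac{1}{-3 - 2 k \left(T + k\right)}$)
$F{\left(L{\left(5 \right)},-36 \right)} \left(272 + r{\left(22 \right)}\right) = - \frac{1}{3 + 2 \left(-5\right) \left(-36 - 5\right)} \left(272 + \sqrt{28 + 22}\right) = - \frac{1}{3 + 2 \left(-5\right) \left(-41\right)} \left(272 + \sqrt{50}\right) = - \frac{1}{3 + 410} \left(272 + 5 \sqrt{2}\right) = - \frac{1}{413} \left(272 + 5 \sqrt{2}\right) = \left(-1\right) \frac{1}{413} \left(272 + 5 \sqrt{2}\right) = - \frac{272 + 5 \sqrt{2}}{413} = - \frac{272}{413} - \frac{5 \sqrt{2}}{413}$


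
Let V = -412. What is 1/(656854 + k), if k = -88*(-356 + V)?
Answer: 1/724438 ≈ 1.3804e-6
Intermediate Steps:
k = 67584 (k = -88*(-356 - 412) = -88*(-768) = 67584)
1/(656854 + k) = 1/(656854 + 67584) = 1/724438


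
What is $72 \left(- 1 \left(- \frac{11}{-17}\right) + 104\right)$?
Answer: $\frac{126504}{17} \approx 7441.4$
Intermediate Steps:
$72 \left(- 1 \left(- \frac{11}{-17}\right) + 104\right) = 72 \left(- 1 \left(\left(-11\right) \left(- \frac{1}{17}\right)\right) + 104\right) = 72 \left(- \frac{1 \cdot 11}{17} + 104\right) = 72 \left(\left(-1\right) \frac{11}{17} + 104\right) = 72 \left(- \frac{11}{17} + 104\right) = 72 \cdot \frac{1757}{17} = \frac{126504}{17}$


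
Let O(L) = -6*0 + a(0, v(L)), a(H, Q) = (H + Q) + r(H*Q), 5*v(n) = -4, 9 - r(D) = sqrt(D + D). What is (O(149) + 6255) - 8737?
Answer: -12369/5 ≈ -2473.8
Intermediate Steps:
r(D) = 9 - sqrt(2)*sqrt(D) (r(D) = 9 - sqrt(D + D) = 9 - sqrt(2*D) = 9 - sqrt(2)*sqrt(D))
v(n) = -4/5 (v(n) = (1/5)*(-4) = -4/5)
a(H, Q) = 9 + H + Q - sqrt(2)*sqrt(H*Q) (a(H, Q) = (H + Q) + (9 - sqrt(2)*sqrt(H*Q)) = 9 + H + Q - sqrt(2)*sqrt(H*Q))
O(L) = 41/5 (O(L) = -6*0 + (9 + 0 - 4/5 - sqrt(2)*sqrt(0*(-4/5))) = 0 + (9 + 0 - 4/5 - sqrt(2)*sqrt(0)) = 0 + (9 + 0 - 4/5 - 1*sqrt(2)*0) = 0 + (9 + 0 - 4/5 + 0) = 0 + 41/5 = 41/5)
(O(149) + 6255) - 8737 = (41/5 + 6255) - 8737 = 31316/5 - 8737 = -12369/5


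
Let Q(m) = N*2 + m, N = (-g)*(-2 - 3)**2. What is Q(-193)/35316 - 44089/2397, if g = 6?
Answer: -519409615/28217484 ≈ -18.407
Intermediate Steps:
N = -150 (N = (-1*6)*(-2 - 3)**2 = -6*(-5)**2 = -6*25 = -150)
Q(m) = -300 + m (Q(m) = -150*2 + m = -300 + m)
Q(-193)/35316 - 44089/2397 = (-300 - 193)/35316 - 44089/2397 = -493*1/35316 - 44089*1/2397 = -493/35316 - 44089/2397 = -519409615/28217484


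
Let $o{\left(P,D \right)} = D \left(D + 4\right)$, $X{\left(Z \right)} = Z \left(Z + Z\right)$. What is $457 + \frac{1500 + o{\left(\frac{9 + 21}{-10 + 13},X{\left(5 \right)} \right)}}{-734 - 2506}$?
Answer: $\frac{12304}{27} \approx 455.7$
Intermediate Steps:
$X{\left(Z \right)} = 2 Z^{2}$ ($X{\left(Z \right)} = Z 2 Z = 2 Z^{2}$)
$o{\left(P,D \right)} = D \left(4 + D\right)$
$457 + \frac{1500 + o{\left(\frac{9 + 21}{-10 + 13},X{\left(5 \right)} \right)}}{-734 - 2506} = 457 + \frac{1500 + 2 \cdot 5^{2} \left(4 + 2 \cdot 5^{2}\right)}{-734 - 2506} = 457 + \frac{1500 + 2 \cdot 25 \left(4 + 2 \cdot 25\right)}{-3240} = 457 + \left(1500 + 50 \left(4 + 50\right)\right) \left(- \frac{1}{3240}\right) = 457 + \left(1500 + 50 \cdot 54\right) \left(- \frac{1}{3240}\right) = 457 + \left(1500 + 2700\right) \left(- \frac{1}{3240}\right) = 457 + 4200 \left(- \frac{1}{3240}\right) = 457 - \frac{35}{27} = \frac{12304}{27}$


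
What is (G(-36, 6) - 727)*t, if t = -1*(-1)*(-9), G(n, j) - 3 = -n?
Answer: 6192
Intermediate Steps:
G(n, j) = 3 - n
t = -9 (t = 1*(-9) = -9)
(G(-36, 6) - 727)*t = ((3 - 1*(-36)) - 727)*(-9) = ((3 + 36) - 727)*(-9) = (39 - 727)*(-9) = -688*(-9) = 6192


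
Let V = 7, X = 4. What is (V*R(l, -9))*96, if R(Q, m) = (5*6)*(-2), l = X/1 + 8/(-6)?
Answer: -40320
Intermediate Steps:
l = 8/3 (l = 4/1 + 8/(-6) = 4*1 + 8*(-⅙) = 4 - 4/3 = 8/3 ≈ 2.6667)
R(Q, m) = -60 (R(Q, m) = 30*(-2) = -60)
(V*R(l, -9))*96 = (7*(-60))*96 = -420*96 = -40320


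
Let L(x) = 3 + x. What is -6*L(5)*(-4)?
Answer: 192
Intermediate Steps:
-6*L(5)*(-4) = -6*(3 + 5)*(-4) = -6*8*(-4) = -48*(-4) = 192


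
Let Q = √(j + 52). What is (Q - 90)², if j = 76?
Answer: 8228 - 1440*√2 ≈ 6191.5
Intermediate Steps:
Q = 8*√2 (Q = √(76 + 52) = √128 = 8*√2 ≈ 11.314)
(Q - 90)² = (8*√2 - 90)² = (-90 + 8*√2)²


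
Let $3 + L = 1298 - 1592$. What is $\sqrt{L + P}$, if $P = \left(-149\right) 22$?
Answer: $5 i \sqrt{143} \approx 59.791 i$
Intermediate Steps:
$P = -3278$
$L = -297$ ($L = -3 + \left(1298 - 1592\right) = -3 - 294 = -297$)
$\sqrt{L + P} = \sqrt{-297 - 3278} = \sqrt{-3575} = 5 i \sqrt{143}$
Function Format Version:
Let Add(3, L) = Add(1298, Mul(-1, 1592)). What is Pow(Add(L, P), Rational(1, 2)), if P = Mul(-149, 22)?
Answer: Mul(5, I, Pow(143, Rational(1, 2))) ≈ Mul(59.791, I)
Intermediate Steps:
P = -3278
L = -297 (L = Add(-3, Add(1298, Mul(-1, 1592))) = Add(-3, Add(1298, -1592)) = Add(-3, -294) = -297)
Pow(Add(L, P), Rational(1, 2)) = Pow(Add(-297, -3278), Rational(1, 2)) = Pow(-3575, Rational(1, 2)) = Mul(5, I, Pow(143, Rational(1, 2)))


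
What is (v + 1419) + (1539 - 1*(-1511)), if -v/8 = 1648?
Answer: -8715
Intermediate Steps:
v = -13184 (v = -8*1648 = -13184)
(v + 1419) + (1539 - 1*(-1511)) = (-13184 + 1419) + (1539 - 1*(-1511)) = -11765 + (1539 + 1511) = -11765 + 3050 = -8715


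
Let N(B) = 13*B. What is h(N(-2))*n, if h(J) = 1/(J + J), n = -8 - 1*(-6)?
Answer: 1/26 ≈ 0.038462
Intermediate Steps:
n = -2 (n = -8 + 6 = -2)
h(J) = 1/(2*J)
h(N(-2))*n = (1/(2*((13*(-2)))))*(-2) = ((½)/(-26))*(-2) = ((½)*(-1/26))*(-2) = -1/52*(-2) = 1/26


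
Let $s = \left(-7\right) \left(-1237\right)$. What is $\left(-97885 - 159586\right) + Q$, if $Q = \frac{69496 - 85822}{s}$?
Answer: $- \frac{2229457715}{8659} \approx -2.5747 \cdot 10^{5}$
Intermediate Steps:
$s = 8659$
$Q = - \frac{16326}{8659}$ ($Q = \frac{69496 - 85822}{8659} = \left(-16326\right) \frac{1}{8659} = - \frac{16326}{8659} \approx -1.8854$)
$\left(-97885 - 159586\right) + Q = \left(-97885 - 159586\right) - \frac{16326}{8659} = -257471 - \frac{16326}{8659} = - \frac{2229457715}{8659}$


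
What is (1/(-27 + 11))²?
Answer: 1/256 ≈ 0.0039063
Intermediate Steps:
(1/(-27 + 11))² = (1/(-16))² = (-1/16)² = 1/256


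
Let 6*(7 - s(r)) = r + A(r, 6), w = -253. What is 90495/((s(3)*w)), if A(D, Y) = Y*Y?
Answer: -180990/253 ≈ -715.38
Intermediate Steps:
A(D, Y) = Y**2
s(r) = 1 - r/6 (s(r) = 7 - (r + 6**2)/6 = 7 - (r + 36)/6 = 7 - (36 + r)/6 = 7 + (-6 - r/6) = 1 - r/6)
90495/((s(3)*w)) = 90495/(((1 - 1/6*3)*(-253))) = 90495/(((1 - 1/2)*(-253))) = 90495/(((1/2)*(-253))) = 90495/(-253/2) = 90495*(-2/253) = -180990/253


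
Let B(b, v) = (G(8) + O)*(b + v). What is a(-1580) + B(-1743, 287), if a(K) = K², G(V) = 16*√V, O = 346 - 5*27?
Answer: 2189184 - 46592*√2 ≈ 2.1233e+6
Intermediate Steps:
O = 211 (O = 346 - 135 = 211)
B(b, v) = (211 + 32*√2)*(b + v) (B(b, v) = (16*√8 + 211)*(b + v) = (16*(2*√2) + 211)*(b + v) = (32*√2 + 211)*(b + v) = (211 + 32*√2)*(b + v))
a(-1580) + B(-1743, 287) = (-1580)² + (211*(-1743) + 211*287 + 32*(-1743)*√2 + 32*287*√2) = 2496400 + (-367773 + 60557 - 55776*√2 + 9184*√2) = 2496400 + (-307216 - 46592*√2) = 2189184 - 46592*√2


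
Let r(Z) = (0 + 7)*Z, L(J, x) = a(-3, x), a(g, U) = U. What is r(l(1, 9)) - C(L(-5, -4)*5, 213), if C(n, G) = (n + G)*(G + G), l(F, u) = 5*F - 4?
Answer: -82211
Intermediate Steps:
L(J, x) = x
l(F, u) = -4 + 5*F
r(Z) = 7*Z
C(n, G) = 2*G*(G + n) (C(n, G) = (G + n)*(2*G) = 2*G*(G + n))
r(l(1, 9)) - C(L(-5, -4)*5, 213) = 7*(-4 + 5*1) - 2*213*(213 - 4*5) = 7*(-4 + 5) - 2*213*(213 - 20) = 7*1 - 2*213*193 = 7 - 1*82218 = 7 - 82218 = -82211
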